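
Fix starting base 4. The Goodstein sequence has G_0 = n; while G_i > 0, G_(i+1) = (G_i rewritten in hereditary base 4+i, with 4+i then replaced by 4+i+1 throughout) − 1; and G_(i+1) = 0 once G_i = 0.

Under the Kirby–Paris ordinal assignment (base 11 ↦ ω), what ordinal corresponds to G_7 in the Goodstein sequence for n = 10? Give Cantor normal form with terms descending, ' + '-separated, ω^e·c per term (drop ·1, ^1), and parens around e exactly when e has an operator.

ω + 2

base 4: 10 = 2·4 + 2; at 5: 2·5 + 2 = 12; next = 11
base 5: 11 = 2·5 + 1; at 6: 2·6 + 1 = 13; next = 12
base 6: 12 = 2·6; at 7: 2·7 = 14; next = 13
base 7: 13 = 7 + 6; at 8: 8 + 6 = 14; next = 13
base 8: 13 = 8 + 5; at 9: 9 + 5 = 14; next = 13
base 9: 13 = 9 + 4; at 10: 10 + 4 = 14; next = 13
base 10: 13 = 10 + 3; at 11: 11 + 3 = 14; next = 13
base 11: 13 = 11 + 2; at 12: 12 + 2 = 14; next = 13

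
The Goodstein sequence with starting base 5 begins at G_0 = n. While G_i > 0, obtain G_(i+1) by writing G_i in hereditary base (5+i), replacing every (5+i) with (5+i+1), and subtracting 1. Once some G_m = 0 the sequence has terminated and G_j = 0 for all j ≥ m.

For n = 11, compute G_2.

13

(0) 11|_5 = 2·5 + 1 ↦ 2·6 + 1|_6 = 13 ⇒ 12
(1) 12|_6 = 2·6 ↦ 2·7|_7 = 14 ⇒ 13
(2) 13|_7 = 7 + 6 ↦ 8 + 6|_8 = 14 ⇒ 13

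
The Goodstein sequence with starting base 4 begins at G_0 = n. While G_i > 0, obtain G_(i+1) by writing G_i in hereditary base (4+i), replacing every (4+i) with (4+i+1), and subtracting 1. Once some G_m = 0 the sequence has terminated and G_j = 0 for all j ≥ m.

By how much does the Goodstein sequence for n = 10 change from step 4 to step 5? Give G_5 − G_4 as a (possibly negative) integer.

G_0=10  [base 4] 2·4 + 2  →[4↦5]→  2·5 + 2 = 12  −1 ⇒ G_1=11
G_1=11  [base 5] 2·5 + 1  →[5↦6]→  2·6 + 1 = 13  −1 ⇒ G_2=12
G_2=12  [base 6] 2·6  →[6↦7]→  2·7 = 14  −1 ⇒ G_3=13
G_3=13  [base 7] 7 + 6  →[7↦8]→  8 + 6 = 14  −1 ⇒ G_4=13
G_4=13  [base 8] 8 + 5  →[8↦9]→  9 + 5 = 14  −1 ⇒ G_5=13

0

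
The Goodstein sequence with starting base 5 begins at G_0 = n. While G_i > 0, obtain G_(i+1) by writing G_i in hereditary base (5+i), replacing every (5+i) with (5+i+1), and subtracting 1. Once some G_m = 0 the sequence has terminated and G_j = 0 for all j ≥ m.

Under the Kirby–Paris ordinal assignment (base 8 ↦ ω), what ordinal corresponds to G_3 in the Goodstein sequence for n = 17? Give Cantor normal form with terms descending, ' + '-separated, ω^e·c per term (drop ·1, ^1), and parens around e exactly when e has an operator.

ω·2 + 7

step 0: 17 = 3·5 + 2; sub 6 for 5: 3·6 + 2; = 20; G_1 = 20−1 = 19
step 1: 19 = 3·6 + 1; sub 7 for 6: 3·7 + 1; = 22; G_2 = 22−1 = 21
step 2: 21 = 3·7; sub 8 for 7: 3·8; = 24; G_3 = 24−1 = 23
step 3: 23 = 2·8 + 7; sub 9 for 8: 2·9 + 7; = 25; G_4 = 25−1 = 24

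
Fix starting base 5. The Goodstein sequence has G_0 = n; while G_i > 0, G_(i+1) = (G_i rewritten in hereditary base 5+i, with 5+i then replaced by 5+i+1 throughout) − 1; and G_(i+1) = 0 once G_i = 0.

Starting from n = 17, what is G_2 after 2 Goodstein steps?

21

G_0=17  [base 5] 3·5 + 2  →[5↦6]→  3·6 + 2 = 20  −1 ⇒ G_1=19
G_1=19  [base 6] 3·6 + 1  →[6↦7]→  3·7 + 1 = 22  −1 ⇒ G_2=21
G_2=21  [base 7] 3·7  →[7↦8]→  3·8 = 24  −1 ⇒ G_3=23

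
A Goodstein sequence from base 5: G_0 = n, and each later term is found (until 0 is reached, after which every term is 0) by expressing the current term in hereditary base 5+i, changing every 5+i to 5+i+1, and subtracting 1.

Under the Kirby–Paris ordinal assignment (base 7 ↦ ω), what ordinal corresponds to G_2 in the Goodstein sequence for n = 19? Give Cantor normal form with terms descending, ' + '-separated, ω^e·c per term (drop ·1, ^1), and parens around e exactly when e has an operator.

ω·3 + 2

step 0: 19 = 3·5 + 4; sub 6 for 5: 3·6 + 4; = 22; G_1 = 22−1 = 21
step 1: 21 = 3·6 + 3; sub 7 for 6: 3·7 + 3; = 24; G_2 = 24−1 = 23
step 2: 23 = 3·7 + 2; sub 8 for 7: 3·8 + 2; = 26; G_3 = 26−1 = 25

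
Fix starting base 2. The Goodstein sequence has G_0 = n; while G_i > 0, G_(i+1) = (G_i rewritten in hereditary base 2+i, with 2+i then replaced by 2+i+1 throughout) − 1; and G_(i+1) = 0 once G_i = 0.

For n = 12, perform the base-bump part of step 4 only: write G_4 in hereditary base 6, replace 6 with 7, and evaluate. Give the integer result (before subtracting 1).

5764911

step 0: 12 = 2^(2 + 1) + 2^2; sub 3 for 2: 3^(3 + 1) + 3^3; = 108; G_1 = 108−1 = 107
step 1: 107 = 3^(3 + 1) + 2·3^2 + 2·3 + 2; sub 4 for 3: 4^(4 + 1) + 2·4^2 + 2·4 + 2; = 1066; G_2 = 1066−1 = 1065
step 2: 1065 = 4^(4 + 1) + 2·4^2 + 2·4 + 1; sub 5 for 4: 5^(5 + 1) + 2·5^2 + 2·5 + 1; = 15686; G_3 = 15686−1 = 15685
step 3: 15685 = 5^(5 + 1) + 2·5^2 + 2·5; sub 6 for 5: 6^(6 + 1) + 2·6^2 + 2·6; = 280020; G_4 = 280020−1 = 280019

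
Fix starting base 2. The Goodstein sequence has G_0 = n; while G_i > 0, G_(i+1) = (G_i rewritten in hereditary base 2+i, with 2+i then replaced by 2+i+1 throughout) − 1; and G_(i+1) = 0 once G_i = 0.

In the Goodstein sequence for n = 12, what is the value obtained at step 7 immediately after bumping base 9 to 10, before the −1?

G_0=12  [base 2] 2^(2 + 1) + 2^2  →[2↦3]→  3^(3 + 1) + 3^3 = 108  −1 ⇒ G_1=107
G_1=107  [base 3] 3^(3 + 1) + 2·3^2 + 2·3 + 2  →[3↦4]→  4^(4 + 1) + 2·4^2 + 2·4 + 2 = 1066  −1 ⇒ G_2=1065
G_2=1065  [base 4] 4^(4 + 1) + 2·4^2 + 2·4 + 1  →[4↦5]→  5^(5 + 1) + 2·5^2 + 2·5 + 1 = 15686  −1 ⇒ G_3=15685
G_3=15685  [base 5] 5^(5 + 1) + 2·5^2 + 2·5  →[5↦6]→  6^(6 + 1) + 2·6^2 + 2·6 = 280020  −1 ⇒ G_4=280019
G_4=280019  [base 6] 6^(6 + 1) + 2·6^2 + 6 + 5  →[6↦7]→  7^(7 + 1) + 2·7^2 + 7 + 5 = 5764911  −1 ⇒ G_5=5764910
G_5=5764910  [base 7] 7^(7 + 1) + 2·7^2 + 7 + 4  →[7↦8]→  8^(8 + 1) + 2·8^2 + 8 + 4 = 134217868  −1 ⇒ G_6=134217867
G_6=134217867  [base 8] 8^(8 + 1) + 2·8^2 + 8 + 3  →[8↦9]→  9^(9 + 1) + 2·9^2 + 9 + 3 = 3486784575  −1 ⇒ G_7=3486784574
G_7=3486784574  [base 9] 9^(9 + 1) + 2·9^2 + 9 + 2  →[9↦10]→  10^(10 + 1) + 2·10^2 + 10 + 2 = 100000000212  −1 ⇒ G_8=100000000211

100000000212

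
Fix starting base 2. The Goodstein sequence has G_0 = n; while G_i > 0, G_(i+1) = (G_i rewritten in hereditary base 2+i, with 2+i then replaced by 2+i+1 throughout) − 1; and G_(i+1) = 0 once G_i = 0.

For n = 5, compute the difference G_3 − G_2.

(0) 5|_2 = 2^2 + 1 ↦ 3^3 + 1|_3 = 28 ⇒ 27
(1) 27|_3 = 3^3 ↦ 4^4|_4 = 256 ⇒ 255
(2) 255|_4 = 3·4^3 + 3·4^2 + 3·4 + 3 ↦ 3·5^3 + 3·5^2 + 3·5 + 3|_5 = 468 ⇒ 467

212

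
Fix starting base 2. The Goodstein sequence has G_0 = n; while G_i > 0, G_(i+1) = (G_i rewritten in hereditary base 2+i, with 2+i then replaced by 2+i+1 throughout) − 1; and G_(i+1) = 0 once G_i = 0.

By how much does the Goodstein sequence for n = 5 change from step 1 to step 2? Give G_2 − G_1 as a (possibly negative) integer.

G_0=5  [base 2] 2^2 + 1  →[2↦3]→  3^3 + 1 = 28  −1 ⇒ G_1=27
G_1=27  [base 3] 3^3  →[3↦4]→  4^4 = 256  −1 ⇒ G_2=255

228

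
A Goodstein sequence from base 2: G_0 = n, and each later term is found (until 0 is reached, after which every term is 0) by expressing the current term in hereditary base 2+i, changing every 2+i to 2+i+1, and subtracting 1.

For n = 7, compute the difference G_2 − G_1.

[0] 7 ≡ 2^2 + 2 + 1 (base 2). Lift 3: 31. −1: 30.
[1] 30 ≡ 3^3 + 3 (base 3). Lift 4: 260. −1: 259.

229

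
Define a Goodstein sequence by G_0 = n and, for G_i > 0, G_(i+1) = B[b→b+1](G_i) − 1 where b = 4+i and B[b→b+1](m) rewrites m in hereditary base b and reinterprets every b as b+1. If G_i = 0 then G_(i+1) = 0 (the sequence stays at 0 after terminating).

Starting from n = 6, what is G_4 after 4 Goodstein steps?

5

base 4: 6 = 4 + 2; at 5: 5 + 2 = 7; next = 6
base 5: 6 = 5 + 1; at 6: 6 + 1 = 7; next = 6
base 6: 6 = 6; at 7: 7 = 7; next = 6
base 7: 6 = 6; at 8: 6 = 6; next = 5
base 8: 5 = 5; at 9: 5 = 5; next = 4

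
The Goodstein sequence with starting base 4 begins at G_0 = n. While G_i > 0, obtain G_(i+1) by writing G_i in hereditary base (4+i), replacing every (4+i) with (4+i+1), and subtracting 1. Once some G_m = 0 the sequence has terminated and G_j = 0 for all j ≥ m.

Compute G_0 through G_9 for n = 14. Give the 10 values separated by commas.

G_0=14  [base 4] 3·4 + 2  →[4↦5]→  3·5 + 2 = 17  −1 ⇒ G_1=16
G_1=16  [base 5] 3·5 + 1  →[5↦6]→  3·6 + 1 = 19  −1 ⇒ G_2=18
G_2=18  [base 6] 3·6  →[6↦7]→  3·7 = 21  −1 ⇒ G_3=20
G_3=20  [base 7] 2·7 + 6  →[7↦8]→  2·8 + 6 = 22  −1 ⇒ G_4=21
G_4=21  [base 8] 2·8 + 5  →[8↦9]→  2·9 + 5 = 23  −1 ⇒ G_5=22
G_5=22  [base 9] 2·9 + 4  →[9↦10]→  2·10 + 4 = 24  −1 ⇒ G_6=23
G_6=23  [base 10] 2·10 + 3  →[10↦11]→  2·11 + 3 = 25  −1 ⇒ G_7=24
G_7=24  [base 11] 2·11 + 2  →[11↦12]→  2·12 + 2 = 26  −1 ⇒ G_8=25
G_8=25  [base 12] 2·12 + 1  →[12↦13]→  2·13 + 1 = 27  −1 ⇒ G_9=26

14, 16, 18, 20, 21, 22, 23, 24, 25, 26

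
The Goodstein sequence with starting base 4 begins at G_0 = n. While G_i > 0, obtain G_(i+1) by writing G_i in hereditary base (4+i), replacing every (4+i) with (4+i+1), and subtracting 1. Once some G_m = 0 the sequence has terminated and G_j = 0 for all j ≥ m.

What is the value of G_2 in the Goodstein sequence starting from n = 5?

G_0=5  [base 4] 4 + 1  →[4↦5]→  5 + 1 = 6  −1 ⇒ G_1=5
G_1=5  [base 5] 5  →[5↦6]→  6 = 6  −1 ⇒ G_2=5

5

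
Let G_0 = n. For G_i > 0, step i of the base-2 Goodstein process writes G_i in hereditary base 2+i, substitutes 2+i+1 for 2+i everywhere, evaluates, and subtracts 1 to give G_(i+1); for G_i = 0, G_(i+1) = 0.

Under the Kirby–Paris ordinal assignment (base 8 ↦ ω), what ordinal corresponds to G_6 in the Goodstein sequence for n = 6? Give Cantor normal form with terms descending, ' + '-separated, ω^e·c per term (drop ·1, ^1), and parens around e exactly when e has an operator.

ω^5·5 + ω^4·5 + ω^3·5 + ω^2·5 + ω·5 + 3

step 0: 6 = 2^2 + 2; sub 3 for 2: 3^3 + 3; = 30; G_1 = 30−1 = 29
step 1: 29 = 3^3 + 2; sub 4 for 3: 4^4 + 2; = 258; G_2 = 258−1 = 257
step 2: 257 = 4^4 + 1; sub 5 for 4: 5^5 + 1; = 3126; G_3 = 3126−1 = 3125
step 3: 3125 = 5^5; sub 6 for 5: 6^6; = 46656; G_4 = 46656−1 = 46655
step 4: 46655 = 5·6^5 + 5·6^4 + 5·6^3 + 5·6^2 + 5·6 + 5; sub 7 for 6: 5·7^5 + 5·7^4 + 5·7^3 + 5·7^2 + 5·7 + 5; = 98040; G_5 = 98040−1 = 98039
step 5: 98039 = 5·7^5 + 5·7^4 + 5·7^3 + 5·7^2 + 5·7 + 4; sub 8 for 7: 5·8^5 + 5·8^4 + 5·8^3 + 5·8^2 + 5·8 + 4; = 187244; G_6 = 187244−1 = 187243
step 6: 187243 = 5·8^5 + 5·8^4 + 5·8^3 + 5·8^2 + 5·8 + 3; sub 9 for 8: 5·9^5 + 5·9^4 + 5·9^3 + 5·9^2 + 5·9 + 3; = 332148; G_7 = 332148−1 = 332147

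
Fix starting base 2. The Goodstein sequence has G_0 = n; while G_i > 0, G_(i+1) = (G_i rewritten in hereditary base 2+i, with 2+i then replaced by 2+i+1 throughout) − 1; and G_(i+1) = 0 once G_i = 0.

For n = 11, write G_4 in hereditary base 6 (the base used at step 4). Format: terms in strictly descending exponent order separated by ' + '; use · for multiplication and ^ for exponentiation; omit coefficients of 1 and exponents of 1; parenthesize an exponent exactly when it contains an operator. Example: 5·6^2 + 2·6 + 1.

11 —HB2→ 2^(2 + 1) + 2 + 1 —bump→ 3^(3 + 1) + 3 + 1 = 85 —(−1)→ 84
84 —HB3→ 3^(3 + 1) + 3 —bump→ 4^(4 + 1) + 4 = 1028 —(−1)→ 1027
1027 —HB4→ 4^(4 + 1) + 3 —bump→ 5^(5 + 1) + 3 = 15628 —(−1)→ 15627
15627 —HB5→ 5^(5 + 1) + 2 —bump→ 6^(6 + 1) + 2 = 279938 —(−1)→ 279937
279937 —HB6→ 6^(6 + 1) + 1 —bump→ 7^(7 + 1) + 1 = 5764802 —(−1)→ 5764801

6^(6 + 1) + 1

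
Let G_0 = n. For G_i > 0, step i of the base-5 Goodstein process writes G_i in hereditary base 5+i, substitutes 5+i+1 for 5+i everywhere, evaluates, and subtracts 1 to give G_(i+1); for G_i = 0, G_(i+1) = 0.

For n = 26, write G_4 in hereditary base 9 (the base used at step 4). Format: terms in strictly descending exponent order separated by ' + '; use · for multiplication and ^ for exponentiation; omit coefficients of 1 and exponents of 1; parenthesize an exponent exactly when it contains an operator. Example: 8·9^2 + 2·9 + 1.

6·9 + 4

step 0: 26 = 5^2 + 1; sub 6 for 5: 6^2 + 1; = 37; G_1 = 37−1 = 36
step 1: 36 = 6^2; sub 7 for 6: 7^2; = 49; G_2 = 49−1 = 48
step 2: 48 = 6·7 + 6; sub 8 for 7: 6·8 + 6; = 54; G_3 = 54−1 = 53
step 3: 53 = 6·8 + 5; sub 9 for 8: 6·9 + 5; = 59; G_4 = 59−1 = 58
step 4: 58 = 6·9 + 4; sub 10 for 9: 6·10 + 4; = 64; G_5 = 64−1 = 63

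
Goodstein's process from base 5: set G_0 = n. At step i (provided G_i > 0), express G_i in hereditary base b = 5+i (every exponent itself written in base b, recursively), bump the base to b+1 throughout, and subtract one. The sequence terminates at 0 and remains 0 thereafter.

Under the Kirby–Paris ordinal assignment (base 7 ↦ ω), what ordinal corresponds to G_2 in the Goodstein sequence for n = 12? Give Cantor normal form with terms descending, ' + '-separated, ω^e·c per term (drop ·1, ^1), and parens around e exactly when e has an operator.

ω·2

i=0: 12 = 2·5 + 2 (b=5); 5→6: 2·6 + 2 = 14; 14−1 = 13
i=1: 13 = 2·6 + 1 (b=6); 6→7: 2·7 + 1 = 15; 15−1 = 14
i=2: 14 = 2·7 (b=7); 7→8: 2·8 = 16; 16−1 = 15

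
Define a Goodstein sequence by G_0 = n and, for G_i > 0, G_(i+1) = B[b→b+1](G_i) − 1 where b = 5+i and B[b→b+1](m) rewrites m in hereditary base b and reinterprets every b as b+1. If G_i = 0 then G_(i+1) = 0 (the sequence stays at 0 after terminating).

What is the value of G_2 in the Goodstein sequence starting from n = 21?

27

i=0: 21 = 4·5 + 1 (b=5); 5→6: 4·6 + 1 = 25; 25−1 = 24
i=1: 24 = 4·6 (b=6); 6→7: 4·7 = 28; 28−1 = 27
i=2: 27 = 3·7 + 6 (b=7); 7→8: 3·8 + 6 = 30; 30−1 = 29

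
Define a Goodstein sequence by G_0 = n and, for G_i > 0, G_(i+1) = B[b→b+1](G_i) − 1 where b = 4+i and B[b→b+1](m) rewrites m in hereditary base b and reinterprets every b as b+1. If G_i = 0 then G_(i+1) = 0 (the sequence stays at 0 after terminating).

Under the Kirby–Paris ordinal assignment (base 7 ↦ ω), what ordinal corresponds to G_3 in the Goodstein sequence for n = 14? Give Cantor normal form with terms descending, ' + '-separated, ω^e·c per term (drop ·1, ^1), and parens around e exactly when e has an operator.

G_0 = 14. HB_4(14) = 3·4 + 2. Bump = 17. G_1 = 16.
G_1 = 16. HB_5(16) = 3·5 + 1. Bump = 19. G_2 = 18.
G_2 = 18. HB_6(18) = 3·6. Bump = 21. G_3 = 20.

ω·2 + 6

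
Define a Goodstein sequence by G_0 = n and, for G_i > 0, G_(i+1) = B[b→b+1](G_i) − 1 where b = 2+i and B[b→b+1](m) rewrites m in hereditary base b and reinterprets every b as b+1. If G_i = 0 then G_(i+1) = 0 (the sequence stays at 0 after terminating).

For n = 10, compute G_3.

15625

(0) 10|_2 = 2^(2 + 1) + 2 ↦ 3^(3 + 1) + 3|_3 = 84 ⇒ 83
(1) 83|_3 = 3^(3 + 1) + 2 ↦ 4^(4 + 1) + 2|_4 = 1026 ⇒ 1025
(2) 1025|_4 = 4^(4 + 1) + 1 ↦ 5^(5 + 1) + 1|_5 = 15626 ⇒ 15625
(3) 15625|_5 = 5^(5 + 1) ↦ 6^(6 + 1)|_6 = 279936 ⇒ 279935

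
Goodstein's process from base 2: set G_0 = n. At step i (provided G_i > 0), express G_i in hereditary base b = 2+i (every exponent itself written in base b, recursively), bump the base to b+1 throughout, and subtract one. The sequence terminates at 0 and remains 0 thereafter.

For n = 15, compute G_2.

1283

step 0: 15 = 2^(2 + 1) + 2^2 + 2 + 1; sub 3 for 2: 3^(3 + 1) + 3^3 + 3 + 1; = 112; G_1 = 112−1 = 111
step 1: 111 = 3^(3 + 1) + 3^3 + 3; sub 4 for 3: 4^(4 + 1) + 4^4 + 4; = 1284; G_2 = 1284−1 = 1283
step 2: 1283 = 4^(4 + 1) + 4^4 + 3; sub 5 for 4: 5^(5 + 1) + 5^5 + 3; = 18753; G_3 = 18753−1 = 18752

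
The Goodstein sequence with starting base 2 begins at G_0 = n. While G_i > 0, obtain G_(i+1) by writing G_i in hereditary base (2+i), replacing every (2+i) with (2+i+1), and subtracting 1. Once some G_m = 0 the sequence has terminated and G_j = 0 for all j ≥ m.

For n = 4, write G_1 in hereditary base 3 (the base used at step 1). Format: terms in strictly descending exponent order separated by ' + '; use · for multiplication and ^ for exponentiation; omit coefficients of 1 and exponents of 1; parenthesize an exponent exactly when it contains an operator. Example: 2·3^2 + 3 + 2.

(0) 4|_2 = 2^2 ↦ 3^3|_3 = 27 ⇒ 26
(1) 26|_3 = 2·3^2 + 2·3 + 2 ↦ 2·4^2 + 2·4 + 2|_4 = 42 ⇒ 41

2·3^2 + 2·3 + 2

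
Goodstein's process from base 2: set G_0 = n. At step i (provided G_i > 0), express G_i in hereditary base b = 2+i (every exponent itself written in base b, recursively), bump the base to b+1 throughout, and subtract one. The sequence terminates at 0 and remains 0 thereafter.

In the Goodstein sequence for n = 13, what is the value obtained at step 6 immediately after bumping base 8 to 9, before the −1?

3486786856

base 2: 13 = 2^(2 + 1) + 2^2 + 1; at 3: 3^(3 + 1) + 3^3 + 1 = 109; next = 108
base 3: 108 = 3^(3 + 1) + 3^3; at 4: 4^(4 + 1) + 4^4 = 1280; next = 1279
base 4: 1279 = 4^(4 + 1) + 3·4^3 + 3·4^2 + 3·4 + 3; at 5: 5^(5 + 1) + 3·5^3 + 3·5^2 + 3·5 + 3 = 16093; next = 16092
base 5: 16092 = 5^(5 + 1) + 3·5^3 + 3·5^2 + 3·5 + 2; at 6: 6^(6 + 1) + 3·6^3 + 3·6^2 + 3·6 + 2 = 280712; next = 280711
base 6: 280711 = 6^(6 + 1) + 3·6^3 + 3·6^2 + 3·6 + 1; at 7: 7^(7 + 1) + 3·7^3 + 3·7^2 + 3·7 + 1 = 5765999; next = 5765998
base 7: 5765998 = 7^(7 + 1) + 3·7^3 + 3·7^2 + 3·7; at 8: 8^(8 + 1) + 3·8^3 + 3·8^2 + 3·8 = 134219480; next = 134219479
base 8: 134219479 = 8^(8 + 1) + 3·8^3 + 3·8^2 + 2·8 + 7; at 9: 9^(9 + 1) + 3·9^3 + 3·9^2 + 2·9 + 7 = 3486786856; next = 3486786855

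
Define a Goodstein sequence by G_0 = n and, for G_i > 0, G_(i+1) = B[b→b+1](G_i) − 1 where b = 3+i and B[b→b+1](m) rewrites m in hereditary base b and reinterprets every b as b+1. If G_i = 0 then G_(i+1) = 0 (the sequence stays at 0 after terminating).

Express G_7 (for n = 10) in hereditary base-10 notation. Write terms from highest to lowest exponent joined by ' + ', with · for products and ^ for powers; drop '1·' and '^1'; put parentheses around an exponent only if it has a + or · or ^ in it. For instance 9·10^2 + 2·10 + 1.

3·10 + 9

step 0: 10 = 3^2 + 1; sub 4 for 3: 4^2 + 1; = 17; G_1 = 17−1 = 16
step 1: 16 = 4^2; sub 5 for 4: 5^2; = 25; G_2 = 25−1 = 24
step 2: 24 = 4·5 + 4; sub 6 for 5: 4·6 + 4; = 28; G_3 = 28−1 = 27
step 3: 27 = 4·6 + 3; sub 7 for 6: 4·7 + 3; = 31; G_4 = 31−1 = 30
step 4: 30 = 4·7 + 2; sub 8 for 7: 4·8 + 2; = 34; G_5 = 34−1 = 33
step 5: 33 = 4·8 + 1; sub 9 for 8: 4·9 + 1; = 37; G_6 = 37−1 = 36
step 6: 36 = 4·9; sub 10 for 9: 4·10; = 40; G_7 = 40−1 = 39
step 7: 39 = 3·10 + 9; sub 11 for 10: 3·11 + 9; = 42; G_8 = 42−1 = 41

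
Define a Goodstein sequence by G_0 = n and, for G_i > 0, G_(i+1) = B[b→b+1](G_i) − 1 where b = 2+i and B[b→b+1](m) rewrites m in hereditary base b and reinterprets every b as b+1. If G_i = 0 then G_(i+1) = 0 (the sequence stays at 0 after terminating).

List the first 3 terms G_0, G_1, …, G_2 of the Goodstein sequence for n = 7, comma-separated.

7, 30, 259

7 —HB2→ 2^2 + 2 + 1 —bump→ 3^3 + 3 + 1 = 31 —(−1)→ 30
30 —HB3→ 3^3 + 3 —bump→ 4^4 + 4 = 260 —(−1)→ 259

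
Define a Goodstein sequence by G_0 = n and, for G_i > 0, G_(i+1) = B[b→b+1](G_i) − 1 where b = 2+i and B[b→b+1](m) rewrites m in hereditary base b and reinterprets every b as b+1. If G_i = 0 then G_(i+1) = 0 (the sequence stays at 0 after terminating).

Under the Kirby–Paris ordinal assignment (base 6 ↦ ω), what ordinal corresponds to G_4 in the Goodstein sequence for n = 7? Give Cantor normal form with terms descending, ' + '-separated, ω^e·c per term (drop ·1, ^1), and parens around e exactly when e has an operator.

G_0 = 7. HB_2(7) = 2^2 + 2 + 1. Bump = 31. G_1 = 30.
G_1 = 30. HB_3(30) = 3^3 + 3. Bump = 260. G_2 = 259.
G_2 = 259. HB_4(259) = 4^4 + 3. Bump = 3128. G_3 = 3127.
G_3 = 3127. HB_5(3127) = 5^5 + 2. Bump = 46658. G_4 = 46657.
G_4 = 46657. HB_6(46657) = 6^6 + 1. Bump = 823544. G_5 = 823543.

ω^ω + 1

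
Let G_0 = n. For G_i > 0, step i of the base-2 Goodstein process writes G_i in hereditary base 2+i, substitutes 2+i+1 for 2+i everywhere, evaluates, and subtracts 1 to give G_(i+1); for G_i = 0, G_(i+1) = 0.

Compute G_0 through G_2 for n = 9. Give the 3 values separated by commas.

9, 81, 1023

[0] 9 ≡ 2^(2 + 1) + 1 (base 2). Lift 3: 82. −1: 81.
[1] 81 ≡ 3^(3 + 1) (base 3). Lift 4: 1024. −1: 1023.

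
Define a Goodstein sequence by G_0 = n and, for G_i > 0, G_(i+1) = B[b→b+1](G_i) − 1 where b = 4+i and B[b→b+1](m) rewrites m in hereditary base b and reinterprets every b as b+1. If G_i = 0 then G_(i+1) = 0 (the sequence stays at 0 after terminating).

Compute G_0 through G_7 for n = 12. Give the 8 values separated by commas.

base 4: 12 = 3·4; at 5: 3·5 = 15; next = 14
base 5: 14 = 2·5 + 4; at 6: 2·6 + 4 = 16; next = 15
base 6: 15 = 2·6 + 3; at 7: 2·7 + 3 = 17; next = 16
base 7: 16 = 2·7 + 2; at 8: 2·8 + 2 = 18; next = 17
base 8: 17 = 2·8 + 1; at 9: 2·9 + 1 = 19; next = 18
base 9: 18 = 2·9; at 10: 2·10 = 20; next = 19
base 10: 19 = 10 + 9; at 11: 11 + 9 = 20; next = 19

12, 14, 15, 16, 17, 18, 19, 19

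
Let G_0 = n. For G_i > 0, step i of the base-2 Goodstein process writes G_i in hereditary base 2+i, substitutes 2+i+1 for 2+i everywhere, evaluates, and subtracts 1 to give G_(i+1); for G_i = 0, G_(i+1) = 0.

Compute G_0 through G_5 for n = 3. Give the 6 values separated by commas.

3, 3, 3, 2, 1, 0

base 2: 3 = 2 + 1; at 3: 3 + 1 = 4; next = 3
base 3: 3 = 3; at 4: 4 = 4; next = 3
base 4: 3 = 3; at 5: 3 = 3; next = 2
base 5: 2 = 2; at 6: 2 = 2; next = 1
base 6: 1 = 1; at 7: 1 = 1; next = 0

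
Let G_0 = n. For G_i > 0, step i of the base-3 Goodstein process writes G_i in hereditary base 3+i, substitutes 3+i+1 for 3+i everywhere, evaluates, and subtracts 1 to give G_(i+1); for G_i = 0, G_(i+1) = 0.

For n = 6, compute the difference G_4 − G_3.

0

6 —HB3→ 2·3 —bump→ 2·4 = 8 —(−1)→ 7
7 —HB4→ 4 + 3 —bump→ 5 + 3 = 8 —(−1)→ 7
7 —HB5→ 5 + 2 —bump→ 6 + 2 = 8 —(−1)→ 7
7 —HB6→ 6 + 1 —bump→ 7 + 1 = 8 —(−1)→ 7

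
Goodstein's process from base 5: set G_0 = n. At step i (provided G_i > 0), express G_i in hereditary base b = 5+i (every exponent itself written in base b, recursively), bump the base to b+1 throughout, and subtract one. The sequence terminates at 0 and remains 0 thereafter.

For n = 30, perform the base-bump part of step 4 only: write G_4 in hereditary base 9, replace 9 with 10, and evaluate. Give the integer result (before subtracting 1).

step 0: 30 = 5^2 + 5; sub 6 for 5: 6^2 + 6; = 42; G_1 = 42−1 = 41
step 1: 41 = 6^2 + 5; sub 7 for 6: 7^2 + 5; = 54; G_2 = 54−1 = 53
step 2: 53 = 7^2 + 4; sub 8 for 7: 8^2 + 4; = 68; G_3 = 68−1 = 67
step 3: 67 = 8^2 + 3; sub 9 for 8: 9^2 + 3; = 84; G_4 = 84−1 = 83
step 4: 83 = 9^2 + 2; sub 10 for 9: 10^2 + 2; = 102; G_5 = 102−1 = 101

102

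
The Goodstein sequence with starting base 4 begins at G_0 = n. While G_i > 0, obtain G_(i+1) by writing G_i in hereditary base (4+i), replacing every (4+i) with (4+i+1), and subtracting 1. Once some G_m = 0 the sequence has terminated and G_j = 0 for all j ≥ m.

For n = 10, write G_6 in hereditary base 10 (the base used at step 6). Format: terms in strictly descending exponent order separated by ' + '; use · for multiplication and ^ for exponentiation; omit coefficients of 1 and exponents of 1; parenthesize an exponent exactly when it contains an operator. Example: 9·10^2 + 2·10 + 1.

10 + 3

[0] 10 ≡ 2·4 + 2 (base 4). Lift 5: 12. −1: 11.
[1] 11 ≡ 2·5 + 1 (base 5). Lift 6: 13. −1: 12.
[2] 12 ≡ 2·6 (base 6). Lift 7: 14. −1: 13.
[3] 13 ≡ 7 + 6 (base 7). Lift 8: 14. −1: 13.
[4] 13 ≡ 8 + 5 (base 8). Lift 9: 14. −1: 13.
[5] 13 ≡ 9 + 4 (base 9). Lift 10: 14. −1: 13.
[6] 13 ≡ 10 + 3 (base 10). Lift 11: 14. −1: 13.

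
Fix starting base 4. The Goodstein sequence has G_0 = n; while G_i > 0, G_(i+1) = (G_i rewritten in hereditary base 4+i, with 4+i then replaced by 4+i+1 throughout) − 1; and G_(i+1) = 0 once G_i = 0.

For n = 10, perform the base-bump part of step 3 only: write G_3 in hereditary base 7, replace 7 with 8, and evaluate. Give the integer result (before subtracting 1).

G_0 = 10. HB_4(10) = 2·4 + 2. Bump = 12. G_1 = 11.
G_1 = 11. HB_5(11) = 2·5 + 1. Bump = 13. G_2 = 12.
G_2 = 12. HB_6(12) = 2·6. Bump = 14. G_3 = 13.

14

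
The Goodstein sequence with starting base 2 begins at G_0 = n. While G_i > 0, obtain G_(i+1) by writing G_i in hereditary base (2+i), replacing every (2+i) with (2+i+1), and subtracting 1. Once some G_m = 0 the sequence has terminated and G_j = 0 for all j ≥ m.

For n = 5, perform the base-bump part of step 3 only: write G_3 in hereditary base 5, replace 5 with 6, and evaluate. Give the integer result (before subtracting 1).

step 0: 5 = 2^2 + 1; sub 3 for 2: 3^3 + 1; = 28; G_1 = 28−1 = 27
step 1: 27 = 3^3; sub 4 for 3: 4^4; = 256; G_2 = 256−1 = 255
step 2: 255 = 3·4^3 + 3·4^2 + 3·4 + 3; sub 5 for 4: 3·5^3 + 3·5^2 + 3·5 + 3; = 468; G_3 = 468−1 = 467
step 3: 467 = 3·5^3 + 3·5^2 + 3·5 + 2; sub 6 for 5: 3·6^3 + 3·6^2 + 3·6 + 2; = 776; G_4 = 776−1 = 775

776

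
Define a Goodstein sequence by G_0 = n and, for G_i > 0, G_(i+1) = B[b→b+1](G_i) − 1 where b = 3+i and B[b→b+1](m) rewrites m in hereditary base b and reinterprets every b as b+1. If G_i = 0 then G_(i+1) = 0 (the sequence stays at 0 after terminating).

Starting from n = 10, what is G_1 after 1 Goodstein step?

G_0=10  [base 3] 3^2 + 1  →[3↦4]→  4^2 + 1 = 17  −1 ⇒ G_1=16
G_1=16  [base 4] 4^2  →[4↦5]→  5^2 = 25  −1 ⇒ G_2=24

16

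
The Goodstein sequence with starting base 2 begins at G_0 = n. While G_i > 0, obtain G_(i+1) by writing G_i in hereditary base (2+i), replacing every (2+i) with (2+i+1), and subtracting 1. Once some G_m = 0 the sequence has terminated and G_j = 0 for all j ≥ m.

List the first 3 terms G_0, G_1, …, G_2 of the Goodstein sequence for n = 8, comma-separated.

8, 80, 553

(0) 8|_2 = 2^(2 + 1) ↦ 3^(3 + 1)|_3 = 81 ⇒ 80
(1) 80|_3 = 2·3^3 + 2·3^2 + 2·3 + 2 ↦ 2·4^4 + 2·4^2 + 2·4 + 2|_4 = 554 ⇒ 553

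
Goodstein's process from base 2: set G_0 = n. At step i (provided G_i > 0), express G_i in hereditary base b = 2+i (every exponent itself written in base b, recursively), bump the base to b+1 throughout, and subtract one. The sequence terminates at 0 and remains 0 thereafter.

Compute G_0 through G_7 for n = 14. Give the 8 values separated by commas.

step 0: 14 = 2^(2 + 1) + 2^2 + 2; sub 3 for 2: 3^(3 + 1) + 3^3 + 3; = 111; G_1 = 111−1 = 110
step 1: 110 = 3^(3 + 1) + 3^3 + 2; sub 4 for 3: 4^(4 + 1) + 4^4 + 2; = 1282; G_2 = 1282−1 = 1281
step 2: 1281 = 4^(4 + 1) + 4^4 + 1; sub 5 for 4: 5^(5 + 1) + 5^5 + 1; = 18751; G_3 = 18751−1 = 18750
step 3: 18750 = 5^(5 + 1) + 5^5; sub 6 for 5: 6^(6 + 1) + 6^6; = 326592; G_4 = 326592−1 = 326591
step 4: 326591 = 6^(6 + 1) + 5·6^5 + 5·6^4 + 5·6^3 + 5·6^2 + 5·6 + 5; sub 7 for 6: 7^(7 + 1) + 5·7^5 + 5·7^4 + 5·7^3 + 5·7^2 + 5·7 + 5; = 5862841; G_5 = 5862841−1 = 5862840
step 5: 5862840 = 7^(7 + 1) + 5·7^5 + 5·7^4 + 5·7^3 + 5·7^2 + 5·7 + 4; sub 8 for 7: 8^(8 + 1) + 5·8^5 + 5·8^4 + 5·8^3 + 5·8^2 + 5·8 + 4; = 134404972; G_6 = 134404972−1 = 134404971
step 6: 134404971 = 8^(8 + 1) + 5·8^5 + 5·8^4 + 5·8^3 + 5·8^2 + 5·8 + 3; sub 9 for 8: 9^(9 + 1) + 5·9^5 + 5·9^4 + 5·9^3 + 5·9^2 + 5·9 + 3; = 3487116549; G_7 = 3487116549−1 = 3487116548

14, 110, 1281, 18750, 326591, 5862840, 134404971, 3487116548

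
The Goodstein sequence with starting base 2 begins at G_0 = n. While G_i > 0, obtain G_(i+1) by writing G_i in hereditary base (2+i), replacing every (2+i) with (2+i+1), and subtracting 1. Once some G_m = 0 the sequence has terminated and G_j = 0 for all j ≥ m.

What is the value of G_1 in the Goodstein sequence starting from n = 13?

108

G_0=13  [base 2] 2^(2 + 1) + 2^2 + 1  →[2↦3]→  3^(3 + 1) + 3^3 + 1 = 109  −1 ⇒ G_1=108
G_1=108  [base 3] 3^(3 + 1) + 3^3  →[3↦4]→  4^(4 + 1) + 4^4 = 1280  −1 ⇒ G_2=1279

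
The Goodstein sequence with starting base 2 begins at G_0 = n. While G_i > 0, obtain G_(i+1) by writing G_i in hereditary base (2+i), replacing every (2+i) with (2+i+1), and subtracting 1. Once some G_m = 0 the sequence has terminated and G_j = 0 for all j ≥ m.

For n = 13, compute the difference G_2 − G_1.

G_0=13  [base 2] 2^(2 + 1) + 2^2 + 1  →[2↦3]→  3^(3 + 1) + 3^3 + 1 = 109  −1 ⇒ G_1=108
G_1=108  [base 3] 3^(3 + 1) + 3^3  →[3↦4]→  4^(4 + 1) + 4^4 = 1280  −1 ⇒ G_2=1279

1171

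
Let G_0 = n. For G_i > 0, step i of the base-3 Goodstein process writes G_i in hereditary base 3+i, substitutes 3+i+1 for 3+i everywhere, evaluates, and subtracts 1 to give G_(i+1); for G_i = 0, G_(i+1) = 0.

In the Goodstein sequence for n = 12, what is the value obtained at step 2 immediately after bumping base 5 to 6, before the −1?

i=0: 12 = 3^2 + 3 (b=3); 3→4: 4^2 + 4 = 20; 20−1 = 19
i=1: 19 = 4^2 + 3 (b=4); 4→5: 5^2 + 3 = 28; 28−1 = 27

38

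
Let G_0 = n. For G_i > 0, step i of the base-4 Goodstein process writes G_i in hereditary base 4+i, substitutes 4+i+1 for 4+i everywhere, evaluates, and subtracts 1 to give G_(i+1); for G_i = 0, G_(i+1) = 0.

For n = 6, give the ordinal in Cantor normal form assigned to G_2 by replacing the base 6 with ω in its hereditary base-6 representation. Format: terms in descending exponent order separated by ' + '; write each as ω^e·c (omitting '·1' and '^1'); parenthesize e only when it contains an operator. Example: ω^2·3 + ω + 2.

(0) 6|_4 = 4 + 2 ↦ 5 + 2|_5 = 7 ⇒ 6
(1) 6|_5 = 5 + 1 ↦ 6 + 1|_6 = 7 ⇒ 6
(2) 6|_6 = 6 ↦ 7|_7 = 7 ⇒ 6

ω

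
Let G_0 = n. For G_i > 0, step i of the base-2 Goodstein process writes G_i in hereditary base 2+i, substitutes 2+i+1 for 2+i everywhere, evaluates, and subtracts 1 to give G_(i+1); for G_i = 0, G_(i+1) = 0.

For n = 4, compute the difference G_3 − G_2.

G_0 = 4. HB_2(4) = 2^2. Bump = 27. G_1 = 26.
G_1 = 26. HB_3(26) = 2·3^2 + 2·3 + 2. Bump = 42. G_2 = 41.
G_2 = 41. HB_4(41) = 2·4^2 + 2·4 + 1. Bump = 61. G_3 = 60.

19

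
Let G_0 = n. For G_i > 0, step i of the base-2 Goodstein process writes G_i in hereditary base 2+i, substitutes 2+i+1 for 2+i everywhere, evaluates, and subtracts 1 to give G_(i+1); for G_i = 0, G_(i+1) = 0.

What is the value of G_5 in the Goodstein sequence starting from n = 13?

G_0 = 13. HB_2(13) = 2^(2 + 1) + 2^2 + 1. Bump = 109. G_1 = 108.
G_1 = 108. HB_3(108) = 3^(3 + 1) + 3^3. Bump = 1280. G_2 = 1279.
G_2 = 1279. HB_4(1279) = 4^(4 + 1) + 3·4^3 + 3·4^2 + 3·4 + 3. Bump = 16093. G_3 = 16092.
G_3 = 16092. HB_5(16092) = 5^(5 + 1) + 3·5^3 + 3·5^2 + 3·5 + 2. Bump = 280712. G_4 = 280711.
G_4 = 280711. HB_6(280711) = 6^(6 + 1) + 3·6^3 + 3·6^2 + 3·6 + 1. Bump = 5765999. G_5 = 5765998.
G_5 = 5765998. HB_7(5765998) = 7^(7 + 1) + 3·7^3 + 3·7^2 + 3·7. Bump = 134219480. G_6 = 134219479.

5765998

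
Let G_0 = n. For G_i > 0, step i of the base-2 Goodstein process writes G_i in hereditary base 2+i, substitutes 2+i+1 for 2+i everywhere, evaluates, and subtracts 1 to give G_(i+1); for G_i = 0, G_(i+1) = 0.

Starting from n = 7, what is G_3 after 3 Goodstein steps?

3127

G_0 = 7. HB_2(7) = 2^2 + 2 + 1. Bump = 31. G_1 = 30.
G_1 = 30. HB_3(30) = 3^3 + 3. Bump = 260. G_2 = 259.
G_2 = 259. HB_4(259) = 4^4 + 3. Bump = 3128. G_3 = 3127.
G_3 = 3127. HB_5(3127) = 5^5 + 2. Bump = 46658. G_4 = 46657.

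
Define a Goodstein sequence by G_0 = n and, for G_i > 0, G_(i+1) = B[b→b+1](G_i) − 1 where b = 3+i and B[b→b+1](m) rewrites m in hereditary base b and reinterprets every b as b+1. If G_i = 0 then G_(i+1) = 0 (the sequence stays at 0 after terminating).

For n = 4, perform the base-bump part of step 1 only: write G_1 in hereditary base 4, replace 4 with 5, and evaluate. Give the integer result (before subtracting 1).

5

4 —HB3→ 3 + 1 —bump→ 4 + 1 = 5 —(−1)→ 4
4 —HB4→ 4 —bump→ 5 = 5 —(−1)→ 4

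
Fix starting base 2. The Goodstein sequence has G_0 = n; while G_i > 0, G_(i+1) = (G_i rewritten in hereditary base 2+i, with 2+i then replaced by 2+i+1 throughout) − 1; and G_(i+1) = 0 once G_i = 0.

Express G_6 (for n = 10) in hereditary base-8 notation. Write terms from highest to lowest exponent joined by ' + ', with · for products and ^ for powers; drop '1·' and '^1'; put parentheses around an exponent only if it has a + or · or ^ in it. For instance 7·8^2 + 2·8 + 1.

5·8^8 + 5·8^5 + 5·8^4 + 5·8^3 + 5·8^2 + 5·8 + 3

[0] 10 ≡ 2^(2 + 1) + 2 (base 2). Lift 3: 84. −1: 83.
[1] 83 ≡ 3^(3 + 1) + 2 (base 3). Lift 4: 1026. −1: 1025.
[2] 1025 ≡ 4^(4 + 1) + 1 (base 4). Lift 5: 15626. −1: 15625.
[3] 15625 ≡ 5^(5 + 1) (base 5). Lift 6: 279936. −1: 279935.
[4] 279935 ≡ 5·6^6 + 5·6^5 + 5·6^4 + 5·6^3 + 5·6^2 + 5·6 + 5 (base 6). Lift 7: 4215755. −1: 4215754.
[5] 4215754 ≡ 5·7^7 + 5·7^5 + 5·7^4 + 5·7^3 + 5·7^2 + 5·7 + 4 (base 7). Lift 8: 84073324. −1: 84073323.
[6] 84073323 ≡ 5·8^8 + 5·8^5 + 5·8^4 + 5·8^3 + 5·8^2 + 5·8 + 3 (base 8). Lift 9: 1937434593. −1: 1937434592.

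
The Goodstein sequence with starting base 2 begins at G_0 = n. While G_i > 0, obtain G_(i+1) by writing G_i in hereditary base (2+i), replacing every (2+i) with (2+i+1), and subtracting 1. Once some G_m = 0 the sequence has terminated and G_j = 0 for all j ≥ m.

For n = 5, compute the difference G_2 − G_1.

[0] 5 ≡ 2^2 + 1 (base 2). Lift 3: 28. −1: 27.
[1] 27 ≡ 3^3 (base 3). Lift 4: 256. −1: 255.

228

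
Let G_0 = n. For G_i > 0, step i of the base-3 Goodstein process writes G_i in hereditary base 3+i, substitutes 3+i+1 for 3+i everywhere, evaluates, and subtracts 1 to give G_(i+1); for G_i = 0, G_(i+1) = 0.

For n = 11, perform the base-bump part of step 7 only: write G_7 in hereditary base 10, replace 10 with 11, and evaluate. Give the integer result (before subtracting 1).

56

G_0 = 11. HB_3(11) = 3^2 + 2. Bump = 18. G_1 = 17.
G_1 = 17. HB_4(17) = 4^2 + 1. Bump = 26. G_2 = 25.
G_2 = 25. HB_5(25) = 5^2. Bump = 36. G_3 = 35.
G_3 = 35. HB_6(35) = 5·6 + 5. Bump = 40. G_4 = 39.
G_4 = 39. HB_7(39) = 5·7 + 4. Bump = 44. G_5 = 43.
G_5 = 43. HB_8(43) = 5·8 + 3. Bump = 48. G_6 = 47.
G_6 = 47. HB_9(47) = 5·9 + 2. Bump = 52. G_7 = 51.
G_7 = 51. HB_10(51) = 5·10 + 1. Bump = 56. G_8 = 55.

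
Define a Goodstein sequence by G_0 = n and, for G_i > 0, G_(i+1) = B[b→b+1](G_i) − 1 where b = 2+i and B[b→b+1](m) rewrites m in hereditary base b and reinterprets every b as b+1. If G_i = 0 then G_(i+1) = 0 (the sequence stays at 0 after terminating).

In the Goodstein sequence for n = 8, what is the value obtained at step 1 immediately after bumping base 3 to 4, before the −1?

G_0=8  [base 2] 2^(2 + 1)  →[2↦3]→  3^(3 + 1) = 81  −1 ⇒ G_1=80
G_1=80  [base 3] 2·3^3 + 2·3^2 + 2·3 + 2  →[3↦4]→  2·4^4 + 2·4^2 + 2·4 + 2 = 554  −1 ⇒ G_2=553

554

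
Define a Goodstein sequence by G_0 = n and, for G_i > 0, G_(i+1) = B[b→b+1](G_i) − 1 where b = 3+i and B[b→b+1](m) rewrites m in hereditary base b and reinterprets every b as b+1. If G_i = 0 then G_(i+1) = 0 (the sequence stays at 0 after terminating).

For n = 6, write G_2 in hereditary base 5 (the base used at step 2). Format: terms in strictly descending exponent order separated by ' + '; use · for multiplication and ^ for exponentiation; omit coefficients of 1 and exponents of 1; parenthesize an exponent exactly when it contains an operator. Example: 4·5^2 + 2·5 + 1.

base 3: 6 = 2·3; at 4: 2·4 = 8; next = 7
base 4: 7 = 4 + 3; at 5: 5 + 3 = 8; next = 7
base 5: 7 = 5 + 2; at 6: 6 + 2 = 8; next = 7

5 + 2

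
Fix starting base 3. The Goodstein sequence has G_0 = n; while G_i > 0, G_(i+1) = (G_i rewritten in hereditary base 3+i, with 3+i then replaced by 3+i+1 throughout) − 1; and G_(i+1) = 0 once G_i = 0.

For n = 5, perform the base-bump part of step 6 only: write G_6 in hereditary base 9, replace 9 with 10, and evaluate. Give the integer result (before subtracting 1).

2

i=0: 5 = 3 + 2 (b=3); 3→4: 4 + 2 = 6; 6−1 = 5
i=1: 5 = 4 + 1 (b=4); 4→5: 5 + 1 = 6; 6−1 = 5
i=2: 5 = 5 (b=5); 5→6: 6 = 6; 6−1 = 5
i=3: 5 = 5 (b=6); 6→7: 5 = 5; 5−1 = 4
i=4: 4 = 4 (b=7); 7→8: 4 = 4; 4−1 = 3
i=5: 3 = 3 (b=8); 8→9: 3 = 3; 3−1 = 2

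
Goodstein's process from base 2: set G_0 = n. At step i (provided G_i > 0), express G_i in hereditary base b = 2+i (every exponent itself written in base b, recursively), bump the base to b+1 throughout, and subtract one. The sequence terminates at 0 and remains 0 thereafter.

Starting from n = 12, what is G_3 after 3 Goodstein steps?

15685

12 —HB2→ 2^(2 + 1) + 2^2 —bump→ 3^(3 + 1) + 3^3 = 108 —(−1)→ 107
107 —HB3→ 3^(3 + 1) + 2·3^2 + 2·3 + 2 —bump→ 4^(4 + 1) + 2·4^2 + 2·4 + 2 = 1066 —(−1)→ 1065
1065 —HB4→ 4^(4 + 1) + 2·4^2 + 2·4 + 1 —bump→ 5^(5 + 1) + 2·5^2 + 2·5 + 1 = 15686 —(−1)→ 15685
15685 —HB5→ 5^(5 + 1) + 2·5^2 + 2·5 —bump→ 6^(6 + 1) + 2·6^2 + 2·6 = 280020 —(−1)→ 280019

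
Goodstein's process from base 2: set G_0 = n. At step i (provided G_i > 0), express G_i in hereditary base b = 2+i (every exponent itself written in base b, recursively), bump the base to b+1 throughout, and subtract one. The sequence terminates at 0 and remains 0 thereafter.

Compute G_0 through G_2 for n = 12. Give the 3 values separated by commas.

12, 107, 1065

G_0=12  [base 2] 2^(2 + 1) + 2^2  →[2↦3]→  3^(3 + 1) + 3^3 = 108  −1 ⇒ G_1=107
G_1=107  [base 3] 3^(3 + 1) + 2·3^2 + 2·3 + 2  →[3↦4]→  4^(4 + 1) + 2·4^2 + 2·4 + 2 = 1066  −1 ⇒ G_2=1065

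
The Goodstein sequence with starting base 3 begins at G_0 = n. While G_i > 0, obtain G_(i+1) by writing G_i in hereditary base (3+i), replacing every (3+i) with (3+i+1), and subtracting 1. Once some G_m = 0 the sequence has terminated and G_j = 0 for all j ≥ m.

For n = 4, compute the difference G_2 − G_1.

[0] 4 ≡ 3 + 1 (base 3). Lift 4: 5. −1: 4.
[1] 4 ≡ 4 (base 4). Lift 5: 5. −1: 4.

0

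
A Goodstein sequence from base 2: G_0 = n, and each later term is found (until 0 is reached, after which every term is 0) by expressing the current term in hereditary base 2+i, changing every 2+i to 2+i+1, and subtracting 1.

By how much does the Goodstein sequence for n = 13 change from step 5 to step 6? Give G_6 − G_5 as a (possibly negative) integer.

128453481

G_0=13  [base 2] 2^(2 + 1) + 2^2 + 1  →[2↦3]→  3^(3 + 1) + 3^3 + 1 = 109  −1 ⇒ G_1=108
G_1=108  [base 3] 3^(3 + 1) + 3^3  →[3↦4]→  4^(4 + 1) + 4^4 = 1280  −1 ⇒ G_2=1279
G_2=1279  [base 4] 4^(4 + 1) + 3·4^3 + 3·4^2 + 3·4 + 3  →[4↦5]→  5^(5 + 1) + 3·5^3 + 3·5^2 + 3·5 + 3 = 16093  −1 ⇒ G_3=16092
G_3=16092  [base 5] 5^(5 + 1) + 3·5^3 + 3·5^2 + 3·5 + 2  →[5↦6]→  6^(6 + 1) + 3·6^3 + 3·6^2 + 3·6 + 2 = 280712  −1 ⇒ G_4=280711
G_4=280711  [base 6] 6^(6 + 1) + 3·6^3 + 3·6^2 + 3·6 + 1  →[6↦7]→  7^(7 + 1) + 3·7^3 + 3·7^2 + 3·7 + 1 = 5765999  −1 ⇒ G_5=5765998
G_5=5765998  [base 7] 7^(7 + 1) + 3·7^3 + 3·7^2 + 3·7  →[7↦8]→  8^(8 + 1) + 3·8^3 + 3·8^2 + 3·8 = 134219480  −1 ⇒ G_6=134219479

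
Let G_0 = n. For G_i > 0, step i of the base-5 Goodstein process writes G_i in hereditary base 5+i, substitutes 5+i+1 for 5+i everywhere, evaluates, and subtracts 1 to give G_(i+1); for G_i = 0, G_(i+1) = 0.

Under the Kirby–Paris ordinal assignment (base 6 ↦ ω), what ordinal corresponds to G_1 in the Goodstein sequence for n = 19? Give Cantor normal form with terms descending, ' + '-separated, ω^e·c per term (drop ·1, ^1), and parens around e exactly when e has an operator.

ω·3 + 3

19 —HB5→ 3·5 + 4 —bump→ 3·6 + 4 = 22 —(−1)→ 21
21 —HB6→ 3·6 + 3 —bump→ 3·7 + 3 = 24 —(−1)→ 23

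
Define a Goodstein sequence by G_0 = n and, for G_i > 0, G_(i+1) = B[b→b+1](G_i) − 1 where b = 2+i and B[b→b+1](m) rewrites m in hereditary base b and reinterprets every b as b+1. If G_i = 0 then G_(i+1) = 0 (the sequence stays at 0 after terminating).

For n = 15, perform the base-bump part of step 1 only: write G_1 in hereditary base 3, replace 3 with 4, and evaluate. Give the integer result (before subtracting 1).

[0] 15 ≡ 2^(2 + 1) + 2^2 + 2 + 1 (base 2). Lift 3: 112. −1: 111.
[1] 111 ≡ 3^(3 + 1) + 3^3 + 3 (base 3). Lift 4: 1284. −1: 1283.

1284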